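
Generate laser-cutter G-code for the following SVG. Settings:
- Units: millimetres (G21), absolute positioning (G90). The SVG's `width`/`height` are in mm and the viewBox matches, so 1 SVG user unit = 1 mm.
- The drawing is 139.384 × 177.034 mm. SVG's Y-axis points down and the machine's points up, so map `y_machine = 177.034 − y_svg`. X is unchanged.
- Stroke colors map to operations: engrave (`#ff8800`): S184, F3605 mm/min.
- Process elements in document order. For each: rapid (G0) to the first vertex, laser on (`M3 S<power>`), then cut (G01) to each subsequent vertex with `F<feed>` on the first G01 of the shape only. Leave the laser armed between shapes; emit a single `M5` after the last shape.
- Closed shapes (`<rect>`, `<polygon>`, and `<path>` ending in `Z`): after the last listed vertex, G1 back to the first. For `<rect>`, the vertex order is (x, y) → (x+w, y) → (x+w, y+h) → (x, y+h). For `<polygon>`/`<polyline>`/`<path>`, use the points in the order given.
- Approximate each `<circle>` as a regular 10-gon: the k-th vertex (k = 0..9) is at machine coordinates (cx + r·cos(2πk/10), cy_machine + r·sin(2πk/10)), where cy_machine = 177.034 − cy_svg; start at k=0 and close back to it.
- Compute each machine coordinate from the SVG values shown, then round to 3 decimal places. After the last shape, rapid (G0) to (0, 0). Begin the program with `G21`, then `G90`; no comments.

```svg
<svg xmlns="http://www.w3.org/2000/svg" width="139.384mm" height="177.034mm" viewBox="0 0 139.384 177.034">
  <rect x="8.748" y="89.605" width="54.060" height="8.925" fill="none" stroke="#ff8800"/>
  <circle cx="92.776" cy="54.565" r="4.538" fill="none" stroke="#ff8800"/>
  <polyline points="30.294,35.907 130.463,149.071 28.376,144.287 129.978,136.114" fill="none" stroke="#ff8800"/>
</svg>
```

1 u = 1 mm; y_m = 177.034 − y.

[1] `<rect>` rectangle, #ff8800→engrave S184 F3605: (8.748,87.429) → (62.808,87.429) → (62.808,78.504) → (8.748,78.504) → (8.748,87.429) (closed)

[2] `<circle>` circle, #ff8800→engrave S184 F3605: (97.314,122.469) → (96.447,125.136) → (94.178,126.785) → (91.374,126.785) → (89.105,125.136) → (88.238,122.469) → (89.105,119.802) → (91.374,118.153) → (94.178,118.153) → (96.447,119.802) → (97.314,122.469) (closed)

[3] `<polyline>` open polyline, #ff8800→engrave S184 F3605: (30.294,141.127) → (130.463,27.963) → (28.376,32.747) → (129.978,40.920)

G21
G90
G0 X8.748 Y87.429
M3 S184
G01 X62.808 Y87.429 F3605
G01 X62.808 Y78.504
G01 X8.748 Y78.504
G01 X8.748 Y87.429
G0 X97.314 Y122.469
M3 S184
G01 X96.447 Y125.136 F3605
G01 X94.178 Y126.785
G01 X91.374 Y126.785
G01 X89.105 Y125.136
G01 X88.238 Y122.469
G01 X89.105 Y119.802
G01 X91.374 Y118.153
G01 X94.178 Y118.153
G01 X96.447 Y119.802
G01 X97.314 Y122.469
G0 X30.294 Y141.127
M3 S184
G01 X130.463 Y27.963 F3605
G01 X28.376 Y32.747
G01 X129.978 Y40.920
M5
G0 X0.000 Y0.000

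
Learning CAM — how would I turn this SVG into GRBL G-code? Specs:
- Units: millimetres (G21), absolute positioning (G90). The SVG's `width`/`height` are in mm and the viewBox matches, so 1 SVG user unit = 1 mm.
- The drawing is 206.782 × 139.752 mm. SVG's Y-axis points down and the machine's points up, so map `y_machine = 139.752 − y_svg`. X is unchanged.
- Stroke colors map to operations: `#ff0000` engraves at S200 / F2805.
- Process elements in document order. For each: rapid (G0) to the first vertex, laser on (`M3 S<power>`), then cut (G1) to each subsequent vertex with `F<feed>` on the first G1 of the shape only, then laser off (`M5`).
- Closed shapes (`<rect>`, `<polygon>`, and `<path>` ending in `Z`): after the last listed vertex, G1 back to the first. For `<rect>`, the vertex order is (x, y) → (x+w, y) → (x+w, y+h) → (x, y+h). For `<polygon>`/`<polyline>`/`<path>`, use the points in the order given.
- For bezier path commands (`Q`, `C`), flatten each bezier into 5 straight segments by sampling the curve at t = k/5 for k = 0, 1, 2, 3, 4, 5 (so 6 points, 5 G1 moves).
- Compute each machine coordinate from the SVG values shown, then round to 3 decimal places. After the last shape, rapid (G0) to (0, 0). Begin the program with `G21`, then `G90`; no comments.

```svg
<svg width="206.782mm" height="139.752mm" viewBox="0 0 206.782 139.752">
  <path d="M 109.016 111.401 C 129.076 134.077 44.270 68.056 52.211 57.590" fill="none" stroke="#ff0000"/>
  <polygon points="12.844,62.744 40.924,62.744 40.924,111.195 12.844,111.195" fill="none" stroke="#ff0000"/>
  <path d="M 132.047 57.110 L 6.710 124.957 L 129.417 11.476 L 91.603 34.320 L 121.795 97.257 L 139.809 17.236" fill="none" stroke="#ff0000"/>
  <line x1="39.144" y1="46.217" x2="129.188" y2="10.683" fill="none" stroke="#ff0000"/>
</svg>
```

G21
G90
G0 X109.016 Y28.351
M3 S200
G1 X110.049 Y24.235 F2805
G1 X95.400 Y34.482
G1 X74.553 Y52.169
G1 X56.995 Y70.370
G1 X52.211 Y82.162
M5
G0 X12.844 Y77.008
M3 S200
G1 X40.924 Y77.008 F2805
G1 X40.924 Y28.557
G1 X12.844 Y28.557
G1 X12.844 Y77.008
M5
G0 X132.047 Y82.642
M3 S200
G1 X6.710 Y14.795 F2805
G1 X129.417 Y128.276
G1 X91.603 Y105.432
G1 X121.795 Y42.495
G1 X139.809 Y122.516
M5
G0 X39.144 Y93.535
M3 S200
G1 X129.188 Y129.069 F2805
M5
G0 X0.000 Y0.000

viewBox `0 0 206.782 139.752` with mm width/height → 1 unit = 1 mm. Flip: y_m = 139.752 − y_svg.

**Shape 1** — `<path>` cubic bezier, stroke `#ff0000` → engrave (S200, F2805). Control points (SVG): P0=(109.016,111.401), P1=(129.076,134.077), P2=(44.270,68.056), P3=(52.211,57.590); sampled at t=k/5. Machine vertices: (109.016,28.351) → (110.049,24.235) → (95.400,34.482) → (74.553,52.169) → (56.995,70.370) → (52.211,82.162). Open path.

**Shape 2** — `<polygon>` rectangle, stroke `#ff0000` → engrave (S200, F2805). Machine vertices: (12.844,77.008) → (40.924,77.008) → (40.924,28.557) → (12.844,28.557) → (12.844,77.008). Closed: final G1 returns to the first vertex.

**Shape 3** — `<path>` open polyline, stroke `#ff0000` → engrave (S200, F2805). Machine vertices: (132.047,82.642) → (6.710,14.795) → (129.417,128.276) → (91.603,105.432) → (121.795,42.495) → (139.809,122.516). Open path.

**Shape 4** — `<line>` line segment, stroke `#ff0000` → engrave (S200, F2805). Machine vertices: (39.144,93.535) → (129.188,129.069). Open path.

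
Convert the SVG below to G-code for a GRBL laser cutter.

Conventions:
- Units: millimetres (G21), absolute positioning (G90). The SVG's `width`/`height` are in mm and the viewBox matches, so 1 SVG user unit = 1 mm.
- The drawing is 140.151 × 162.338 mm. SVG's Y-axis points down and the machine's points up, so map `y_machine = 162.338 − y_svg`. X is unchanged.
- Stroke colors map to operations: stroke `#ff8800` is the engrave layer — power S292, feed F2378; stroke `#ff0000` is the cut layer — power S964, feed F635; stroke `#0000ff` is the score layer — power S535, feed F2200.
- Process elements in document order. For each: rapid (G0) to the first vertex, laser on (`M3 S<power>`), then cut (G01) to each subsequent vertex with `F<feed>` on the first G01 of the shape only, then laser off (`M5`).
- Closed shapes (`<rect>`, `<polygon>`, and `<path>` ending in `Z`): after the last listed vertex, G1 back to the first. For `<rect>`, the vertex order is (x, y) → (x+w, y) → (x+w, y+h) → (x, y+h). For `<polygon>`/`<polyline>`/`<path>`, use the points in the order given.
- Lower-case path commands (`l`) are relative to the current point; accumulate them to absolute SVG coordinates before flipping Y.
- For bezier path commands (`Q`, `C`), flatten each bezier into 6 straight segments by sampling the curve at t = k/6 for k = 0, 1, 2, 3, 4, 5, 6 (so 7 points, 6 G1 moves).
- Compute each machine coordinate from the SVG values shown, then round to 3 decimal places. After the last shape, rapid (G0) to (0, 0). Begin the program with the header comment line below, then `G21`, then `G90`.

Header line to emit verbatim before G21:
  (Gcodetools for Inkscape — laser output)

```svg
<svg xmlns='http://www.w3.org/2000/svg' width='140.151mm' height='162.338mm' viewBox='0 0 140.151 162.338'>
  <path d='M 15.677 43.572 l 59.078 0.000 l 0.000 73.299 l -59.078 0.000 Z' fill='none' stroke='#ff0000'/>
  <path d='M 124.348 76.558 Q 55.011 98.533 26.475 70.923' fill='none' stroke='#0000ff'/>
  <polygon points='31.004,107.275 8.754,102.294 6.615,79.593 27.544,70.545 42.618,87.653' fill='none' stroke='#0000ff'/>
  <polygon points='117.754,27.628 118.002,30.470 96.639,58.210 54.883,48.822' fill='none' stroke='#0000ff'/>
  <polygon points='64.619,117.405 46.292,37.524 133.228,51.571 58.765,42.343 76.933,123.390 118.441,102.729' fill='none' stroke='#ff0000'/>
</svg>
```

1 u = 1 mm; y_m = 162.338 − y.

[1] `<path>` rectangle, #ff0000→cut S964 F635: (15.677,118.766) → (74.755,118.766) → (74.755,45.467) → (15.677,45.467) → (15.677,118.766) (closed)

[2] `<path>` quadratic bezier, #0000ff→score S535 F2200: (124.348,85.780) → (102.369,79.832) → (82.657,76.639) → (65.211,76.201) → (50.032,78.518) → (37.120,83.589) → (26.475,91.415)

[3] `<polygon>` regular polygon, #0000ff→score S535 F2200: (31.004,55.063) → (8.754,60.044) → (6.615,82.745) → (27.544,91.793) → (42.618,74.685) → (31.004,55.063) (closed)

[4] `<polygon>` closed polygon, #0000ff→score S535 F2200: (117.754,134.710) → (118.002,131.868) → (96.639,104.128) → (54.883,113.516) → (117.754,134.710) (closed)

[5] `<polygon>` closed polygon, #ff0000→cut S964 F635: (64.619,44.933) → (46.292,124.814) → (133.228,110.767) → (58.765,119.995) → (76.933,38.948) → (118.441,59.609) → (64.619,44.933) (closed)

(Gcodetools for Inkscape — laser output)
G21
G90
G0 X15.677 Y118.766
M3 S964
G01 X74.755 Y118.766 F635
G01 X74.755 Y45.467
G01 X15.677 Y45.467
G01 X15.677 Y118.766
M5
G0 X124.348 Y85.780
M3 S535
G01 X102.369 Y79.832 F2200
G01 X82.657 Y76.639
G01 X65.211 Y76.201
G01 X50.032 Y78.518
G01 X37.120 Y83.589
G01 X26.475 Y91.415
M5
G0 X31.004 Y55.063
M3 S535
G01 X8.754 Y60.044 F2200
G01 X6.615 Y82.745
G01 X27.544 Y91.793
G01 X42.618 Y74.685
G01 X31.004 Y55.063
M5
G0 X117.754 Y134.710
M3 S535
G01 X118.002 Y131.868 F2200
G01 X96.639 Y104.128
G01 X54.883 Y113.516
G01 X117.754 Y134.710
M5
G0 X64.619 Y44.933
M3 S964
G01 X46.292 Y124.814 F635
G01 X133.228 Y110.767
G01 X58.765 Y119.995
G01 X76.933 Y38.948
G01 X118.441 Y59.609
G01 X64.619 Y44.933
M5
G0 X0.000 Y0.000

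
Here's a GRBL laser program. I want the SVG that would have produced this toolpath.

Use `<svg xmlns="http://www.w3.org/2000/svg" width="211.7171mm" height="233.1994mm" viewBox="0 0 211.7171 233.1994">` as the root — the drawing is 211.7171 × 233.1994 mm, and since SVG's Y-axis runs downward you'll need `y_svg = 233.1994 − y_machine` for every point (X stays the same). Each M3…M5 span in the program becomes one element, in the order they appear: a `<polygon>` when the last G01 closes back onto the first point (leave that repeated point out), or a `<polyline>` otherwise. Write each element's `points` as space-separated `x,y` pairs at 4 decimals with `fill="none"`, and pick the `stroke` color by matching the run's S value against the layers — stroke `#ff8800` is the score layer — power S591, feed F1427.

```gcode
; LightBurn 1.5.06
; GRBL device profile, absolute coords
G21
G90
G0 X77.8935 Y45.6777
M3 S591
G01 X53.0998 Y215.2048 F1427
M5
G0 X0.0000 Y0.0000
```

Machine Y-up, SVG Y-down with viewBox height 233.1994, so y_svg = 233.1994 − y_machine; X carries over. Every run uses S591, so all elements get stroke `#ff8800` (score).

Run 1: The run is open, so emit a `<polyline>` with points (Y-flipped): 77.8935,187.5217 53.0998,17.9946.

<svg xmlns="http://www.w3.org/2000/svg" width="211.7171mm" height="233.1994mm" viewBox="0 0 211.7171 233.1994">
  <polyline points="77.8935,187.5217 53.0998,17.9946" fill="none" stroke="#ff8800"/>
</svg>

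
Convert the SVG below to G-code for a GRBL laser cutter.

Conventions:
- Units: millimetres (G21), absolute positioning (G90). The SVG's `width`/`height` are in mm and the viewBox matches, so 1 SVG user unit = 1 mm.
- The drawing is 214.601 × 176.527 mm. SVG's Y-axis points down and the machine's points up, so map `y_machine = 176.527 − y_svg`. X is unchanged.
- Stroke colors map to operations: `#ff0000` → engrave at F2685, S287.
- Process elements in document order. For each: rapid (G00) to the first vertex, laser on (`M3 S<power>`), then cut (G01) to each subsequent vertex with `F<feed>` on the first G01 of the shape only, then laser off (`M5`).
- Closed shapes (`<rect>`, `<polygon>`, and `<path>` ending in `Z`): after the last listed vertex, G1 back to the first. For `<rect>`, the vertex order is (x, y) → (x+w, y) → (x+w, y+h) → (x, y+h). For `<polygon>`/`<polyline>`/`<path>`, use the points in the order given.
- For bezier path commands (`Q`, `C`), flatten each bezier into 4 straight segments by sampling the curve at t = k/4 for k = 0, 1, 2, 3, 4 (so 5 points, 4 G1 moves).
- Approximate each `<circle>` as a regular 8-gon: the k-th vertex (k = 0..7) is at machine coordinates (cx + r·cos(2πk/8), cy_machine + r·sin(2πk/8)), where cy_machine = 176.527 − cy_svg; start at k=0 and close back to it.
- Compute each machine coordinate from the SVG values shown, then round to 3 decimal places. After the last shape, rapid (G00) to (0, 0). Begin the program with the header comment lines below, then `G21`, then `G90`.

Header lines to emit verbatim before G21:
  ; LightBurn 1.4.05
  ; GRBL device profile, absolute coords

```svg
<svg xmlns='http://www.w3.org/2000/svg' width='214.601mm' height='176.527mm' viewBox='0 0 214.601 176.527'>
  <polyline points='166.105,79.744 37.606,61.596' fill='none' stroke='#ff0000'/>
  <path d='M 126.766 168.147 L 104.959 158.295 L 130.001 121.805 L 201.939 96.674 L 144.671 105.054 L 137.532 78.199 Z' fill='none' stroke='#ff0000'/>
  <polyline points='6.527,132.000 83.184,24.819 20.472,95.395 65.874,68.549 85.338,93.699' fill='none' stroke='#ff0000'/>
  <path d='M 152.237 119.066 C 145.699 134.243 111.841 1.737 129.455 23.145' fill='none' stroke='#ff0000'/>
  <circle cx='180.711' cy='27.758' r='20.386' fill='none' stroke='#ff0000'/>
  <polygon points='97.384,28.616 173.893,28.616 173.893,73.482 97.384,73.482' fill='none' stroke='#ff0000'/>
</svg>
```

; LightBurn 1.4.05
; GRBL device profile, absolute coords
G21
G90
G00 X166.105 Y96.783
M3 S287
G01 X37.606 Y114.931 F2685
M5
G00 X126.766 Y8.380
M3 S287
G01 X104.959 Y18.232 F2685
G01 X130.001 Y54.722
G01 X201.939 Y79.853
G01 X144.671 Y71.473
G01 X137.532 Y98.328
G01 X126.766 Y8.380
M5
G00 X6.527 Y44.527
M3 S287
G01 X83.184 Y151.708 F2685
G01 X20.472 Y81.132
G01 X65.874 Y107.978
G01 X85.338 Y82.828
M5
G00 X152.237 Y57.461
M3 S287
G01 X143.442 Y69.056 F2685
G01 X131.789 Y107.758
G01 X124.664 Y145.292
G01 X129.455 Y153.382
M5
G00 X201.097 Y148.769
M3 S287
G01 X195.126 Y163.184 F2685
G01 X180.711 Y169.155
G01 X166.296 Y163.184
G01 X160.325 Y148.769
G01 X166.296 Y134.354
G01 X180.711 Y128.383
G01 X195.126 Y134.354
G01 X201.097 Y148.769
M5
G00 X97.384 Y147.911
M3 S287
G01 X173.893 Y147.911 F2685
G01 X173.893 Y103.045
G01 X97.384 Y103.045
G01 X97.384 Y147.911
M5
G00 X0.000 Y0.000

viewBox `0 0 214.601 176.527` with mm width/height → 1 unit = 1 mm. Flip: y_m = 176.527 − y_svg.

**Shape 1** — `<polyline>` line segment, stroke `#ff0000` → engrave (S287, F2685). Machine vertices: (166.105,96.783) → (37.606,114.931). Open path.

**Shape 2** — `<path>` closed polygon, stroke `#ff0000` → engrave (S287, F2685). Machine vertices: (126.766,8.380) → (104.959,18.232) → (130.001,54.722) → (201.939,79.853) → (144.671,71.473) → (137.532,98.328) → (126.766,8.380). Closed: final G1 returns to the first vertex.

**Shape 3** — `<polyline>` open polyline, stroke `#ff0000` → engrave (S287, F2685). Machine vertices: (6.527,44.527) → (83.184,151.708) → (20.472,81.132) → (65.874,107.978) → (85.338,82.828). Open path.

**Shape 4** — `<path>` cubic bezier, stroke `#ff0000` → engrave (S287, F2685). Control points (SVG): P0=(152.237,119.066), P1=(145.699,134.243), P2=(111.841,1.737), P3=(129.455,23.145); sampled at t=k/4. Machine vertices: (152.237,57.461) → (143.442,69.056) → (131.789,107.758) → (124.664,145.292) → (129.455,153.382). Open path.

**Shape 5** — `<circle>` circle, stroke `#ff0000` → engrave (S287, F2685). Machine vertices: (201.097,148.769) → (195.126,163.184) → (180.711,169.155) → (166.296,163.184) → (160.325,148.769) → (166.296,134.354) → (180.711,128.383) → (195.126,134.354) → (201.097,148.769). Closed: final G1 returns to the first vertex.

**Shape 6** — `<polygon>` rectangle, stroke `#ff0000` → engrave (S287, F2685). Machine vertices: (97.384,147.911) → (173.893,147.911) → (173.893,103.045) → (97.384,103.045) → (97.384,147.911). Closed: final G1 returns to the first vertex.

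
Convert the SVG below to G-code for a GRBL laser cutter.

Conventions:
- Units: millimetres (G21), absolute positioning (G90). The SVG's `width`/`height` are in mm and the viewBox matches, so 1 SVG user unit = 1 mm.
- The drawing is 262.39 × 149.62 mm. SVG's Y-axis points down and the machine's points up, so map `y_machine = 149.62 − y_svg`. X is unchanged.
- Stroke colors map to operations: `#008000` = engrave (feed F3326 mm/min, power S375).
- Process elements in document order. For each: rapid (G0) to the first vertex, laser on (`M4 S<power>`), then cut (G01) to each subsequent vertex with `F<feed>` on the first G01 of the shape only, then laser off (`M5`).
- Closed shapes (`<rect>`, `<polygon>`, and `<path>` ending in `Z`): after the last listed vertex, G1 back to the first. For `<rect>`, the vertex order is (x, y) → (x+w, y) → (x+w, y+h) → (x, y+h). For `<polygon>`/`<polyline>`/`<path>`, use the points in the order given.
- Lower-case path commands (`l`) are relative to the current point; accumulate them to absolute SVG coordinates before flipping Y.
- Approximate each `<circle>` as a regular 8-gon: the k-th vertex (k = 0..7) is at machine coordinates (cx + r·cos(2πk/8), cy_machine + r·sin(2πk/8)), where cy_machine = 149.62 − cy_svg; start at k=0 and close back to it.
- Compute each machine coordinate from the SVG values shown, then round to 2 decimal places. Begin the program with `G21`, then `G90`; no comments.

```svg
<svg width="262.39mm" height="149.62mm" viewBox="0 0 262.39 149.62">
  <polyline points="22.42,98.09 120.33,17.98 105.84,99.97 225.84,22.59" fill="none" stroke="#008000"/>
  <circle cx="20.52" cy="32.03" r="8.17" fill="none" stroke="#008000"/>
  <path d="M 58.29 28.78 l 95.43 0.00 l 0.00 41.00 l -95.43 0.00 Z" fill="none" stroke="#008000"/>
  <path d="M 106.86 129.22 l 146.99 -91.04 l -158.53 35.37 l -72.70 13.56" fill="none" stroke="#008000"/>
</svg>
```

Since the viewBox matches the mm dimensions, user units are millimetres directly. The only transform is the Y-flip y_m = 149.62 − y_svg.

Shape 1 is a open polyline drawn with `<polyline>`. Its stroke #008000 means engrave at S375, F3326. After flipping Y the toolpath is (22.42,51.53) → (120.33,131.64) → (105.84,49.65) → (225.84,127.03).

Shape 2 is a circle drawn with `<circle>`. Its stroke #008000 means engrave at S375, F3326. After flipping Y the toolpath is (28.69,117.59) → (26.30,123.37) → (20.52,125.76) → (14.74,123.37) → (12.35,117.59) → (14.74,111.81) → (20.52,109.42) → (26.30,111.81) → (28.69,117.59), returning to the start.

Shape 3 is a rectangle drawn with `<path>`. Its stroke #008000 means engrave at S375, F3326. After flipping Y the toolpath is (58.29,120.84) → (153.72,120.84) → (153.72,79.84) → (58.29,79.84) → (58.29,120.84), returning to the start.

Shape 4 is a open polyline drawn with `<path>`. Its stroke #008000 means engrave at S375, F3326. After flipping Y the toolpath is (106.86,20.40) → (253.85,111.44) → (95.32,76.07) → (22.62,62.51).

G21
G90
G0 X22.42 Y51.53
M4 S375
G01 X120.33 Y131.64 F3326
G01 X105.84 Y49.65
G01 X225.84 Y127.03
M5
G0 X28.69 Y117.59
M4 S375
G01 X26.30 Y123.37 F3326
G01 X20.52 Y125.76
G01 X14.74 Y123.37
G01 X12.35 Y117.59
G01 X14.74 Y111.81
G01 X20.52 Y109.42
G01 X26.30 Y111.81
G01 X28.69 Y117.59
M5
G0 X58.29 Y120.84
M4 S375
G01 X153.72 Y120.84 F3326
G01 X153.72 Y79.84
G01 X58.29 Y79.84
G01 X58.29 Y120.84
M5
G0 X106.86 Y20.40
M4 S375
G01 X253.85 Y111.44 F3326
G01 X95.32 Y76.07
G01 X22.62 Y62.51
M5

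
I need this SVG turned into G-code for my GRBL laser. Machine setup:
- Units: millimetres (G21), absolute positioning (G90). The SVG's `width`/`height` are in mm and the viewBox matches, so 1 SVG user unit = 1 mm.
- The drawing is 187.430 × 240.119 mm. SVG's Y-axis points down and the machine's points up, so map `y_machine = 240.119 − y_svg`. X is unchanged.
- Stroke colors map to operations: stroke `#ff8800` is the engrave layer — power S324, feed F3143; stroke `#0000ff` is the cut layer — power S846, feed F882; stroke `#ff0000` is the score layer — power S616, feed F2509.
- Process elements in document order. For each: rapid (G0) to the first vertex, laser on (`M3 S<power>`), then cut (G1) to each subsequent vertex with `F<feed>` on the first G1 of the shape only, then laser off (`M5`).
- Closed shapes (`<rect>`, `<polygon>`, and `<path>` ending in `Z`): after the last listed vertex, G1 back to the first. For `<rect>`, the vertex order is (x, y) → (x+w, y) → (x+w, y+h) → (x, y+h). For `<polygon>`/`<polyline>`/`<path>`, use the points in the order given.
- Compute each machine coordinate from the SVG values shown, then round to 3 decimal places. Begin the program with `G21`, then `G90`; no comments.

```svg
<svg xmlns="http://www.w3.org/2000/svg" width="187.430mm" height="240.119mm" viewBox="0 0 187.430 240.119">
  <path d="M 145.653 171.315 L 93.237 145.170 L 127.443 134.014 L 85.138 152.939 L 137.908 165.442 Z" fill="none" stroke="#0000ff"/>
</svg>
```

G21
G90
G0 X145.653 Y68.804
M3 S846
G1 X93.237 Y94.949 F882
G1 X127.443 Y106.105
G1 X85.138 Y87.180
G1 X137.908 Y74.677
G1 X145.653 Y68.804
M5

viewBox `0 0 187.430 240.119` with mm width/height → 1 unit = 1 mm. Flip: y_m = 240.119 − y_svg.

**Shape 1** — `<path>` closed polygon, stroke `#0000ff` → cut (S846, F882). Machine vertices: (145.653,68.804) → (93.237,94.949) → (127.443,106.105) → (85.138,87.180) → (137.908,74.677) → (145.653,68.804). Closed: final G1 returns to the first vertex.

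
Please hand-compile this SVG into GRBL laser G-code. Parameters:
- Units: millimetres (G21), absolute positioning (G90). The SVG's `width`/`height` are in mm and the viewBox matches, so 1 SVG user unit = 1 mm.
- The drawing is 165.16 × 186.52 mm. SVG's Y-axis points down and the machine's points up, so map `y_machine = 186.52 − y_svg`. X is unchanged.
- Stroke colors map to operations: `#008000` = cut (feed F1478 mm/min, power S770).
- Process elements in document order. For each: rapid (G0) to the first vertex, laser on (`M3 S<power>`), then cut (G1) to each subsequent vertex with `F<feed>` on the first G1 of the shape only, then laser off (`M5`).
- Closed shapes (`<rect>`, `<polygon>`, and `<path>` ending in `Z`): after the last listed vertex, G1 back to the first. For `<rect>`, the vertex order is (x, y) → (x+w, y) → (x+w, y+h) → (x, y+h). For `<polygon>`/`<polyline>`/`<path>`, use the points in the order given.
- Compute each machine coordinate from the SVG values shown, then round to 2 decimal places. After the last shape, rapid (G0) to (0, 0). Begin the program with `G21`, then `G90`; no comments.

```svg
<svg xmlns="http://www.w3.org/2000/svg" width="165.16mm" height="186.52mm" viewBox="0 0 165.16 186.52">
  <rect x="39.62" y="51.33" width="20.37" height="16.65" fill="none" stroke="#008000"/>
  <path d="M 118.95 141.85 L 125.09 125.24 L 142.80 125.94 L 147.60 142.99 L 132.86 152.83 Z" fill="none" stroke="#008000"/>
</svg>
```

viewBox `0 0 165.16 186.52` with mm width/height → 1 unit = 1 mm. Flip: y_m = 186.52 − y_svg.

**Shape 1** — `<rect>` rectangle, stroke `#008000` → cut (S770, F1478). Machine vertices: (39.62,135.19) → (59.99,135.19) → (59.99,118.54) → (39.62,118.54) → (39.62,135.19). Closed: final G1 returns to the first vertex.

**Shape 2** — `<path>` regular polygon, stroke `#008000` → cut (S770, F1478). Machine vertices: (118.95,44.67) → (125.09,61.28) → (142.80,60.58) → (147.60,43.53) → (132.86,33.69) → (118.95,44.67). Closed: final G1 returns to the first vertex.

G21
G90
G0 X39.62 Y135.19
M3 S770
G1 X59.99 Y135.19 F1478
G1 X59.99 Y118.54
G1 X39.62 Y118.54
G1 X39.62 Y135.19
M5
G0 X118.95 Y44.67
M3 S770
G1 X125.09 Y61.28 F1478
G1 X142.80 Y60.58
G1 X147.60 Y43.53
G1 X132.86 Y33.69
G1 X118.95 Y44.67
M5
G0 X0.00 Y0.00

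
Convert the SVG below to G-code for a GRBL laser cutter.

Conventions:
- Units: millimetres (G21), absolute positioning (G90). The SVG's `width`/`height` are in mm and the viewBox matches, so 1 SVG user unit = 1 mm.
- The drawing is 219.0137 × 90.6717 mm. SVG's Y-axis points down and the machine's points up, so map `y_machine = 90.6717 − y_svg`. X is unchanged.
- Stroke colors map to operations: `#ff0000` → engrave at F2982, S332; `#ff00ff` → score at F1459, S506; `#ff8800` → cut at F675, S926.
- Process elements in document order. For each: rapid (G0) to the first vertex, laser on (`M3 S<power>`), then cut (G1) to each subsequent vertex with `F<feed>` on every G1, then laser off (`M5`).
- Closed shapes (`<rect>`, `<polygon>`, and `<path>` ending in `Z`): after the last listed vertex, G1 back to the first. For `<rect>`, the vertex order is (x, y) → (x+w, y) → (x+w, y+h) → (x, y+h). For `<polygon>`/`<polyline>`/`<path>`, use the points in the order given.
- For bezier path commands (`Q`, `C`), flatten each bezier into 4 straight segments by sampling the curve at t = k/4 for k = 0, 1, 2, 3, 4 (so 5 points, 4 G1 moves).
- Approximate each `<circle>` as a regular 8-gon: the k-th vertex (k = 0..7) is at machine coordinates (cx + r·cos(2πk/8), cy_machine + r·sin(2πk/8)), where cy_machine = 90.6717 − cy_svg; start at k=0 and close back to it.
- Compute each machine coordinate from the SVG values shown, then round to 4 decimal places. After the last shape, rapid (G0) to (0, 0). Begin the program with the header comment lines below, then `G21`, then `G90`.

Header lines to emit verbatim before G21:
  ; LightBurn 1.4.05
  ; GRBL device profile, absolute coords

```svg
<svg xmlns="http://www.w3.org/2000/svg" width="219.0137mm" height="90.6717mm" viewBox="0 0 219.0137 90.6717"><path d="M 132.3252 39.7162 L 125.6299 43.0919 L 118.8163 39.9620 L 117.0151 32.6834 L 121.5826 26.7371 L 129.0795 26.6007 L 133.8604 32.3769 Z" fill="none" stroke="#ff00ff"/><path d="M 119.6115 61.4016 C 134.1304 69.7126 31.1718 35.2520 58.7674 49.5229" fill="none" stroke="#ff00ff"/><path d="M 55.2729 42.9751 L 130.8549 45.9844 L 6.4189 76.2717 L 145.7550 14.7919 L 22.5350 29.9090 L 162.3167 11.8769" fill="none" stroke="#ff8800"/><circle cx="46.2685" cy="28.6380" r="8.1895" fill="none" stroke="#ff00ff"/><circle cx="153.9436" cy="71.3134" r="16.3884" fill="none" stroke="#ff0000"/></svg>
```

; LightBurn 1.4.05
; GRBL device profile, absolute coords
G21
G90
G0 X132.3252 Y50.9555
M3 S506
G1 X125.6299 Y47.5798 F1459
G1 X118.8163 Y50.7097 F1459
G1 X117.0151 Y57.9883 F1459
G1 X121.5826 Y63.9346 F1459
G1 X129.0795 Y64.0710 F1459
G1 X133.8604 Y58.2948 F1459
G1 X132.3252 Y50.9555 F1459
M5
G0 X119.6115 Y29.2701
M3 S506
G1 X112.3491 Y29.6268 F1459
G1 X84.2857 Y37.4444 F1459
G1 X58.6741 Y44.1446 F1459
G1 X58.7674 Y41.1488 F1459
M5
G0 X55.2729 Y47.6966
M3 S926
G1 X130.8549 Y44.6873 F675
G1 X6.4189 Y14.4000 F675
G1 X145.7550 Y75.8798 F675
G1 X22.5350 Y60.7627 F675
G1 X162.3167 Y78.7948 F675
M5
G0 X54.4580 Y62.0337
M3 S506
G1 X52.0594 Y67.8246 F1459
G1 X46.2685 Y70.2232 F1459
G1 X40.4776 Y67.8246 F1459
G1 X38.0790 Y62.0337 F1459
G1 X40.4776 Y56.2428 F1459
G1 X46.2685 Y53.8442 F1459
G1 X52.0594 Y56.2428 F1459
G1 X54.4580 Y62.0337 F1459
M5
G0 X170.3320 Y19.3583
M3 S332
G1 X165.5319 Y30.9466 F2982
G1 X153.9436 Y35.7467 F2982
G1 X142.3553 Y30.9466 F2982
G1 X137.5552 Y19.3583 F2982
G1 X142.3553 Y7.7700 F2982
G1 X153.9436 Y2.9699 F2982
G1 X165.5319 Y7.7700 F2982
G1 X170.3320 Y19.3583 F2982
M5
G0 X0.0000 Y0.0000

viewBox `0 0 219.0137 90.6717` with mm width/height → 1 unit = 1 mm. Flip: y_m = 90.6717 − y_svg.

**Shape 1** — `<path>` regular polygon, stroke `#ff00ff` → score (S506, F1459). Machine vertices: (132.3252,50.9555) → (125.6299,47.5798) → (118.8163,50.7097) → (117.0151,57.9883) → (121.5826,63.9346) → (129.0795,64.0710) → (133.8604,58.2948) → (132.3252,50.9555). Closed: final G1 returns to the first vertex.

**Shape 2** — `<path>` cubic bezier, stroke `#ff00ff` → score (S506, F1459). Control points (SVG): P0=(119.6115,61.4016), P1=(134.1304,69.7126), P2=(31.1718,35.2520), P3=(58.7674,49.5229); sampled at t=k/4. Machine vertices: (119.6115,29.2701) → (112.3491,29.6268) → (84.2857,37.4444) → (58.6741,44.1446) → (58.7674,41.1488). Open path.

**Shape 3** — `<path>` open polyline, stroke `#ff8800` → cut (S926, F675). Machine vertices: (55.2729,47.6966) → (130.8549,44.6873) → (6.4189,14.4000) → (145.7550,75.8798) → (22.5350,60.7627) → (162.3167,78.7948). Open path.

**Shape 4** — `<circle>` circle, stroke `#ff00ff` → score (S506, F1459). Machine vertices: (54.4580,62.0337) → (52.0594,67.8246) → (46.2685,70.2232) → (40.4776,67.8246) → (38.0790,62.0337) → (40.4776,56.2428) → (46.2685,53.8442) → (52.0594,56.2428) → (54.4580,62.0337). Closed: final G1 returns to the first vertex.

**Shape 5** — `<circle>` circle, stroke `#ff0000` → engrave (S332, F2982). Machine vertices: (170.3320,19.3583) → (165.5319,30.9466) → (153.9436,35.7467) → (142.3553,30.9466) → (137.5552,19.3583) → (142.3553,7.7700) → (153.9436,2.9699) → (165.5319,7.7700) → (170.3320,19.3583). Closed: final G1 returns to the first vertex.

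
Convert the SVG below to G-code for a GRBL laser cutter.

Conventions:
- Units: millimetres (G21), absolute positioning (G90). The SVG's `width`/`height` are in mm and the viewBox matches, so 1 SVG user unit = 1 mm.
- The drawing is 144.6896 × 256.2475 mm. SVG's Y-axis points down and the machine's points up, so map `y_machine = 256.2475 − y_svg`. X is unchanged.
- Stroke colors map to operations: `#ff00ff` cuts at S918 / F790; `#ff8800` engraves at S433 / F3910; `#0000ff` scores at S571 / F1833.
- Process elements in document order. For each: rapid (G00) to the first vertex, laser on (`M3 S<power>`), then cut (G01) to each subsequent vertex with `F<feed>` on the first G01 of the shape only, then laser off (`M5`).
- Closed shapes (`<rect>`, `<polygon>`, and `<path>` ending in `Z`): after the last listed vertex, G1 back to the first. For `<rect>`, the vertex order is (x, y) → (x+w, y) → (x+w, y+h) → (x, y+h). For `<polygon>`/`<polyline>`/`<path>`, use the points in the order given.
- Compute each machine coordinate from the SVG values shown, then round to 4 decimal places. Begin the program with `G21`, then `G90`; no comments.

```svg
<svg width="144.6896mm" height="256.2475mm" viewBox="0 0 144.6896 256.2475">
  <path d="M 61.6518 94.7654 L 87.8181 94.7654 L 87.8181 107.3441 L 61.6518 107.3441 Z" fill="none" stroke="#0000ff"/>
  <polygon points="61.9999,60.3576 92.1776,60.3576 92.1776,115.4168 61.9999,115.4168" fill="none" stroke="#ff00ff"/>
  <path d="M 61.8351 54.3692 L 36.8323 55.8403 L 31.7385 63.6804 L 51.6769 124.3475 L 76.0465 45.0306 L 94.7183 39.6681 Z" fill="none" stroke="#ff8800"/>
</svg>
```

Since the viewBox matches the mm dimensions, user units are millimetres directly. The only transform is the Y-flip y_m = 256.2475 − y_svg.

Shape 1 is a rectangle drawn with `<path>`. Its stroke #0000ff means score at S571, F1833. After flipping Y the toolpath is (61.6518,161.4821) → (87.8181,161.4821) → (87.8181,148.9034) → (61.6518,148.9034) → (61.6518,161.4821), returning to the start.

Shape 2 is a rectangle drawn with `<polygon>`. Its stroke #ff00ff means cut at S918, F790. After flipping Y the toolpath is (61.9999,195.8899) → (92.1776,195.8899) → (92.1776,140.8307) → (61.9999,140.8307) → (61.9999,195.8899), returning to the start.

Shape 3 is a closed polygon drawn with `<path>`. Its stroke #ff8800 means engrave at S433, F3910. After flipping Y the toolpath is (61.8351,201.8783) → (36.8323,200.4072) → (31.7385,192.5671) → (51.6769,131.9000) → (76.0465,211.2169) → (94.7183,216.5794) → (61.8351,201.8783), returning to the start.

G21
G90
G00 X61.6518 Y161.4821
M3 S571
G01 X87.8181 Y161.4821 F1833
G01 X87.8181 Y148.9034
G01 X61.6518 Y148.9034
G01 X61.6518 Y161.4821
M5
G00 X61.9999 Y195.8899
M3 S918
G01 X92.1776 Y195.8899 F790
G01 X92.1776 Y140.8307
G01 X61.9999 Y140.8307
G01 X61.9999 Y195.8899
M5
G00 X61.8351 Y201.8783
M3 S433
G01 X36.8323 Y200.4072 F3910
G01 X31.7385 Y192.5671
G01 X51.6769 Y131.9000
G01 X76.0465 Y211.2169
G01 X94.7183 Y216.5794
G01 X61.8351 Y201.8783
M5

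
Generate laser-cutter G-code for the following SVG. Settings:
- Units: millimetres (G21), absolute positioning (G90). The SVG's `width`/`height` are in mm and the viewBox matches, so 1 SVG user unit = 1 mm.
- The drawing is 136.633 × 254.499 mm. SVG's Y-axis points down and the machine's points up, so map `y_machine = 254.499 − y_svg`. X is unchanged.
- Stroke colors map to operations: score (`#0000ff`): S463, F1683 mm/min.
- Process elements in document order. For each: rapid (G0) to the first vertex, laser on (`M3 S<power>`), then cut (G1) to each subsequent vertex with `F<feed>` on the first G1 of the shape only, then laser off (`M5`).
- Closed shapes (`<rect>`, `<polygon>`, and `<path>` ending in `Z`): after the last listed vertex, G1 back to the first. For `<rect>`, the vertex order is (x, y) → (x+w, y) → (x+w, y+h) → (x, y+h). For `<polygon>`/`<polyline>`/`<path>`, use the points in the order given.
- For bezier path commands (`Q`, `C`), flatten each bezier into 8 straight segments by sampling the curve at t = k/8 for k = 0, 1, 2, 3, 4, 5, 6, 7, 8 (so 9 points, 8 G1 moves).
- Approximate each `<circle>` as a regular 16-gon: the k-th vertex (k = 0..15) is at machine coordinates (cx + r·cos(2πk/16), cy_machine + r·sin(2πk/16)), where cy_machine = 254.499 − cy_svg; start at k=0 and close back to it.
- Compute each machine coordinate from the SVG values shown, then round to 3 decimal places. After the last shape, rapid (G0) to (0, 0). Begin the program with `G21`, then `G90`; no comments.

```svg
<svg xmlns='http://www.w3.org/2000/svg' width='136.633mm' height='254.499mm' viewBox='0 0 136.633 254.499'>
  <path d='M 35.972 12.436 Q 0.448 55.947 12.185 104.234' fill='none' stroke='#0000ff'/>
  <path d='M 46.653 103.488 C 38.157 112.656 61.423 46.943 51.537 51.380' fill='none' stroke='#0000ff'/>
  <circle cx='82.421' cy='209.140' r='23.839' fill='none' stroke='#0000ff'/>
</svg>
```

Since the viewBox matches the mm dimensions, user units are millimetres directly. The only transform is the Y-flip y_m = 254.499 − y_svg.

Shape 1 is a quadratic bezier drawn with `<path>`. Its stroke #0000ff means score at S463, F1683. After flipping Y the toolpath is (35.972,242.063) → (27.829,231.111) → (21.164,220.009) → (15.975,208.758) → (12.263,197.358) → (10.028,185.809) → (9.270,174.110) → (9.989,162.262) → (12.185,150.265).

Shape 2 is a cubic bezier drawn with `<path>`. Its stroke #0000ff means score at S463, F1683. After flipping Y the toolpath is (46.653,151.011) → (44.829,150.800) → (45.222,155.909) → (47.071,164.639) → (49.616,175.291) → (52.096,186.164) → (53.750,195.560) → (53.817,201.778) → (51.537,203.119).

Shape 3 is a circle drawn with `<circle>`. Its stroke #0000ff means score at S463, F1683. After flipping Y the toolpath is (106.260,45.359) → (104.445,54.482) → (99.278,62.216) → (91.544,67.383) → (82.421,69.198) → (73.298,67.383) → (65.564,62.216) → (60.397,54.482) → (58.582,45.359) → (60.397,36.236) → (65.564,28.502) → (73.298,23.335) → (82.421,21.520) → (91.544,23.335) → (99.278,28.502) → (104.445,36.236) → (106.260,45.359), returning to the start.

G21
G90
G0 X35.972 Y242.063
M3 S463
G1 X27.829 Y231.111 F1683
G1 X21.164 Y220.009
G1 X15.975 Y208.758
G1 X12.263 Y197.358
G1 X10.028 Y185.809
G1 X9.270 Y174.110
G1 X9.989 Y162.262
G1 X12.185 Y150.265
M5
G0 X46.653 Y151.011
M3 S463
G1 X44.829 Y150.800 F1683
G1 X45.222 Y155.909
G1 X47.071 Y164.639
G1 X49.616 Y175.291
G1 X52.096 Y186.164
G1 X53.750 Y195.560
G1 X53.817 Y201.778
G1 X51.537 Y203.119
M5
G0 X106.260 Y45.359
M3 S463
G1 X104.445 Y54.482 F1683
G1 X99.278 Y62.216
G1 X91.544 Y67.383
G1 X82.421 Y69.198
G1 X73.298 Y67.383
G1 X65.564 Y62.216
G1 X60.397 Y54.482
G1 X58.582 Y45.359
G1 X60.397 Y36.236
G1 X65.564 Y28.502
G1 X73.298 Y23.335
G1 X82.421 Y21.520
G1 X91.544 Y23.335
G1 X99.278 Y28.502
G1 X104.445 Y36.236
G1 X106.260 Y45.359
M5
G0 X0.000 Y0.000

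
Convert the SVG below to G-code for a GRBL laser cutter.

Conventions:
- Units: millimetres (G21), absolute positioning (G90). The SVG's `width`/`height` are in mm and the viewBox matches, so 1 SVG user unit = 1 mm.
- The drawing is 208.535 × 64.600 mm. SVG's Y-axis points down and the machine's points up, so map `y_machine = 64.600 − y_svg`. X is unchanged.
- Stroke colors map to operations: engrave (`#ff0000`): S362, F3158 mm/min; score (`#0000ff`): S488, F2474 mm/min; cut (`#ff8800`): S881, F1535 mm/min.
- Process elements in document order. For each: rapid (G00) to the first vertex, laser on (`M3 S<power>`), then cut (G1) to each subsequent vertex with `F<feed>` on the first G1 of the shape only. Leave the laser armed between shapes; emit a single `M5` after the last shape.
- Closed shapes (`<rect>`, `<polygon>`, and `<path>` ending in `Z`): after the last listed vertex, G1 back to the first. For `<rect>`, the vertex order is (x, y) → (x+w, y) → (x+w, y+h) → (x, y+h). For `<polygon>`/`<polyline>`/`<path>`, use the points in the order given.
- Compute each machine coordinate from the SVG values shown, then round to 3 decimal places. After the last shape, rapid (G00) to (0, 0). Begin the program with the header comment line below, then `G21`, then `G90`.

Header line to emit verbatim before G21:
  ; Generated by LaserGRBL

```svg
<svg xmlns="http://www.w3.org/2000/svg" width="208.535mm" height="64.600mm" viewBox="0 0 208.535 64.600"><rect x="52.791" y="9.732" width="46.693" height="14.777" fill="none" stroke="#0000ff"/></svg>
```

viewBox `0 0 208.535 64.600` with mm width/height → 1 unit = 1 mm. Flip: y_m = 64.600 − y_svg.

**Shape 1** — `<rect>` rectangle, stroke `#0000ff` → score (S488, F2474). Machine vertices: (52.791,54.868) → (99.484,54.868) → (99.484,40.091) → (52.791,40.091) → (52.791,54.868). Closed: final G1 returns to the first vertex.

; Generated by LaserGRBL
G21
G90
G00 X52.791 Y54.868
M3 S488
G1 X99.484 Y54.868 F2474
G1 X99.484 Y40.091
G1 X52.791 Y40.091
G1 X52.791 Y54.868
M5
G00 X0.000 Y0.000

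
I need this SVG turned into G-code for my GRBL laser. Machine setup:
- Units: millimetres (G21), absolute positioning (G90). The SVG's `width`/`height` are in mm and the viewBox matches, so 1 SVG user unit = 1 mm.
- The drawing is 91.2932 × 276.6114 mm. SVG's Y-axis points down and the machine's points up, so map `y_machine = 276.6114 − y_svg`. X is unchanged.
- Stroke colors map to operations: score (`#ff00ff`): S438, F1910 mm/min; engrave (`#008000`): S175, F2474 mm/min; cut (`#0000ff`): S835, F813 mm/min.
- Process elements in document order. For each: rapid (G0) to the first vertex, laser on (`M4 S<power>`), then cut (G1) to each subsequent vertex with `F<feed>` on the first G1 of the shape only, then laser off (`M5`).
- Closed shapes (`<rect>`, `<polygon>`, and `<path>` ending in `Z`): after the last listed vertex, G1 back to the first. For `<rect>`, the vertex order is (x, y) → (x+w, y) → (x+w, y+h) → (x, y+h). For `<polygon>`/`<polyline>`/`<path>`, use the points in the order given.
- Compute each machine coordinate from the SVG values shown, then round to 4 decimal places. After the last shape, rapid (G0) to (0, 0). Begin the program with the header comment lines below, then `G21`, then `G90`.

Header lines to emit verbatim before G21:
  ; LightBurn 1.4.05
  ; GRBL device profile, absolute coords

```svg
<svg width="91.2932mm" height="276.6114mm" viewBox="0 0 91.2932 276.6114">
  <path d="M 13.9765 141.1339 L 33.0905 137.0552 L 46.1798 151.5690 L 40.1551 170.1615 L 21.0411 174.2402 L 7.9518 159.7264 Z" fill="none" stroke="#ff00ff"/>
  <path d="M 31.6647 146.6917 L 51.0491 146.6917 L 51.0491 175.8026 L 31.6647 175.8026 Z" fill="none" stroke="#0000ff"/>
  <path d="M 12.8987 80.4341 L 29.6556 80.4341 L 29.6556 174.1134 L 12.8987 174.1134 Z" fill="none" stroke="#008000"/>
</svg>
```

Since the viewBox matches the mm dimensions, user units are millimetres directly. The only transform is the Y-flip y_m = 276.6114 − y_svg.

Shape 1 is a regular polygon drawn with `<path>`. Its stroke #ff00ff means score at S438, F1910. After flipping Y the toolpath is (13.9765,135.4775) → (33.0905,139.5562) → (46.1798,125.0424) → (40.1551,106.4499) → (21.0411,102.3712) → (7.9518,116.8850) → (13.9765,135.4775), returning to the start.

Shape 2 is a rectangle drawn with `<path>`. Its stroke #0000ff means cut at S835, F813. After flipping Y the toolpath is (31.6647,129.9197) → (51.0491,129.9197) → (51.0491,100.8088) → (31.6647,100.8088) → (31.6647,129.9197), returning to the start.

Shape 3 is a rectangle drawn with `<path>`. Its stroke #008000 means engrave at S175, F2474. After flipping Y the toolpath is (12.8987,196.1773) → (29.6556,196.1773) → (29.6556,102.4980) → (12.8987,102.4980) → (12.8987,196.1773), returning to the start.

; LightBurn 1.4.05
; GRBL device profile, absolute coords
G21
G90
G0 X13.9765 Y135.4775
M4 S438
G1 X33.0905 Y139.5562 F1910
G1 X46.1798 Y125.0424
G1 X40.1551 Y106.4499
G1 X21.0411 Y102.3712
G1 X7.9518 Y116.8850
G1 X13.9765 Y135.4775
M5
G0 X31.6647 Y129.9197
M4 S835
G1 X51.0491 Y129.9197 F813
G1 X51.0491 Y100.8088
G1 X31.6647 Y100.8088
G1 X31.6647 Y129.9197
M5
G0 X12.8987 Y196.1773
M4 S175
G1 X29.6556 Y196.1773 F2474
G1 X29.6556 Y102.4980
G1 X12.8987 Y102.4980
G1 X12.8987 Y196.1773
M5
G0 X0.0000 Y0.0000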